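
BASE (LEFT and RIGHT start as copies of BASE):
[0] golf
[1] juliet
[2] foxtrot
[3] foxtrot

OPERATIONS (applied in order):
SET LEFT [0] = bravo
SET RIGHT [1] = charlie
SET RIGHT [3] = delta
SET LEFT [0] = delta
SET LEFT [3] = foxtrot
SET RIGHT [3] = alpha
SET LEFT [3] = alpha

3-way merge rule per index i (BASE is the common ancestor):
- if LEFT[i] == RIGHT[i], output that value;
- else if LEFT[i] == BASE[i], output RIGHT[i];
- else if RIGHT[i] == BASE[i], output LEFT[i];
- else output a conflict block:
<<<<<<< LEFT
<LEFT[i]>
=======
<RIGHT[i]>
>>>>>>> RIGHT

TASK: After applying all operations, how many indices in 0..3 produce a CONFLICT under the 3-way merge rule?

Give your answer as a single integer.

Answer: 0

Derivation:
Final LEFT:  [delta, juliet, foxtrot, alpha]
Final RIGHT: [golf, charlie, foxtrot, alpha]
i=0: L=delta, R=golf=BASE -> take LEFT -> delta
i=1: L=juliet=BASE, R=charlie -> take RIGHT -> charlie
i=2: L=foxtrot R=foxtrot -> agree -> foxtrot
i=3: L=alpha R=alpha -> agree -> alpha
Conflict count: 0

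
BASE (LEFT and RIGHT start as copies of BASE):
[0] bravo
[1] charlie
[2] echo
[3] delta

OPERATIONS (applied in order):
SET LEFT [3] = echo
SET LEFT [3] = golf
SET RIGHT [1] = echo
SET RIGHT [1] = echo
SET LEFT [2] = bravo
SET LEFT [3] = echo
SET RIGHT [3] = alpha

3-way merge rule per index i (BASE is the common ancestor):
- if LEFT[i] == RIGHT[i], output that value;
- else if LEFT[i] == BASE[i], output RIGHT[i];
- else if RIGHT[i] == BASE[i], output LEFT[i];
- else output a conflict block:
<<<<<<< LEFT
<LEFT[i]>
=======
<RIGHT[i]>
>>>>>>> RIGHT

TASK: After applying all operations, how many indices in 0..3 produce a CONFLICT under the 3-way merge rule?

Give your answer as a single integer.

Answer: 1

Derivation:
Final LEFT:  [bravo, charlie, bravo, echo]
Final RIGHT: [bravo, echo, echo, alpha]
i=0: L=bravo R=bravo -> agree -> bravo
i=1: L=charlie=BASE, R=echo -> take RIGHT -> echo
i=2: L=bravo, R=echo=BASE -> take LEFT -> bravo
i=3: BASE=delta L=echo R=alpha all differ -> CONFLICT
Conflict count: 1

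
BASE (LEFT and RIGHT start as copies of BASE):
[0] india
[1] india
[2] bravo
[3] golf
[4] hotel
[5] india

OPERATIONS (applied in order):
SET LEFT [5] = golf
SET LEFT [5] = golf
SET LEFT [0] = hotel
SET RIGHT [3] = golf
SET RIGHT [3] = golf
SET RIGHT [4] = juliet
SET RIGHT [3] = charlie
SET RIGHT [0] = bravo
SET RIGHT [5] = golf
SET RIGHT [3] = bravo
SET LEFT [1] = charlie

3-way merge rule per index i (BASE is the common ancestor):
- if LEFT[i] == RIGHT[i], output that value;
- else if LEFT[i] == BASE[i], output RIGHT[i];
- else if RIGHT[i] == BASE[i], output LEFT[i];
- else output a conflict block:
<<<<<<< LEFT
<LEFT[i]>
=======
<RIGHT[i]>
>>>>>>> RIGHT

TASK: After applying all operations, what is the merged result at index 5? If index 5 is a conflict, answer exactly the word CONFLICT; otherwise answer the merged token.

Answer: golf

Derivation:
Final LEFT:  [hotel, charlie, bravo, golf, hotel, golf]
Final RIGHT: [bravo, india, bravo, bravo, juliet, golf]
i=0: BASE=india L=hotel R=bravo all differ -> CONFLICT
i=1: L=charlie, R=india=BASE -> take LEFT -> charlie
i=2: L=bravo R=bravo -> agree -> bravo
i=3: L=golf=BASE, R=bravo -> take RIGHT -> bravo
i=4: L=hotel=BASE, R=juliet -> take RIGHT -> juliet
i=5: L=golf R=golf -> agree -> golf
Index 5 -> golf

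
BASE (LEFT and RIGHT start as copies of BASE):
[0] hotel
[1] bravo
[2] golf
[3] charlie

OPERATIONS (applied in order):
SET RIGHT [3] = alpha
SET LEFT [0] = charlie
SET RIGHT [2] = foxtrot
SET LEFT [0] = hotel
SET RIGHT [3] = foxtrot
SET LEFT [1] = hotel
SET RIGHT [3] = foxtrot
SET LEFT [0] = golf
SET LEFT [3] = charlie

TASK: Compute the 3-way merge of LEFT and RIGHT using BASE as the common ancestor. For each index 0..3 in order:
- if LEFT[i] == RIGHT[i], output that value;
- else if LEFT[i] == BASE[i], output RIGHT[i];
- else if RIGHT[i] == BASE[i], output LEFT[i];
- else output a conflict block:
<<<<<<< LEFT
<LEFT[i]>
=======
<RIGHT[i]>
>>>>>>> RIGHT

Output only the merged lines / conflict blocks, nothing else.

Final LEFT:  [golf, hotel, golf, charlie]
Final RIGHT: [hotel, bravo, foxtrot, foxtrot]
i=0: L=golf, R=hotel=BASE -> take LEFT -> golf
i=1: L=hotel, R=bravo=BASE -> take LEFT -> hotel
i=2: L=golf=BASE, R=foxtrot -> take RIGHT -> foxtrot
i=3: L=charlie=BASE, R=foxtrot -> take RIGHT -> foxtrot

Answer: golf
hotel
foxtrot
foxtrot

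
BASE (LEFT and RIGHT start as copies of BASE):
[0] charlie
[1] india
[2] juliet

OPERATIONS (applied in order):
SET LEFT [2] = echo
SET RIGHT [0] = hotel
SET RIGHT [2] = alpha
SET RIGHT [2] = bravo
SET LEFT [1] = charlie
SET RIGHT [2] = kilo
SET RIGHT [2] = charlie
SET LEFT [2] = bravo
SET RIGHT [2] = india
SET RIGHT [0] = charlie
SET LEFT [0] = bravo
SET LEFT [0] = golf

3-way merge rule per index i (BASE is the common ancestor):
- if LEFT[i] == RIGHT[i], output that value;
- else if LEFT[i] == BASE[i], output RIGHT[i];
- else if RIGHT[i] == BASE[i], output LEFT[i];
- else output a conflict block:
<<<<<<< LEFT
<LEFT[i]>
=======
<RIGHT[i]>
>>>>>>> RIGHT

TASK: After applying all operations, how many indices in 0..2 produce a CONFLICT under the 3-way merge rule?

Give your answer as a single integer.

Answer: 1

Derivation:
Final LEFT:  [golf, charlie, bravo]
Final RIGHT: [charlie, india, india]
i=0: L=golf, R=charlie=BASE -> take LEFT -> golf
i=1: L=charlie, R=india=BASE -> take LEFT -> charlie
i=2: BASE=juliet L=bravo R=india all differ -> CONFLICT
Conflict count: 1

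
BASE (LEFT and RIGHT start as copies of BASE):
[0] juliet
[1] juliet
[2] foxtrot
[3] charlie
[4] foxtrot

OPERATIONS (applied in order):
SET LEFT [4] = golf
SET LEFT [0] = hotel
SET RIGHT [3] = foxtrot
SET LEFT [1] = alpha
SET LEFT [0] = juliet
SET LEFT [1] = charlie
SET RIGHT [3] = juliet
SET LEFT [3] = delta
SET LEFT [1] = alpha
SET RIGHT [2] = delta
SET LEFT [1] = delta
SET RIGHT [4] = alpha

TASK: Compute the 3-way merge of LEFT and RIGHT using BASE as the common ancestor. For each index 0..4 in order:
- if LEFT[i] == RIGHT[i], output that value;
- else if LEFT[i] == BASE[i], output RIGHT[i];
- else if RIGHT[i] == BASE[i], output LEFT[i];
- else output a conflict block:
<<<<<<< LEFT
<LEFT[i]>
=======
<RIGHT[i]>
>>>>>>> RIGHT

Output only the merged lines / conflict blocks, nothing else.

Final LEFT:  [juliet, delta, foxtrot, delta, golf]
Final RIGHT: [juliet, juliet, delta, juliet, alpha]
i=0: L=juliet R=juliet -> agree -> juliet
i=1: L=delta, R=juliet=BASE -> take LEFT -> delta
i=2: L=foxtrot=BASE, R=delta -> take RIGHT -> delta
i=3: BASE=charlie L=delta R=juliet all differ -> CONFLICT
i=4: BASE=foxtrot L=golf R=alpha all differ -> CONFLICT

Answer: juliet
delta
delta
<<<<<<< LEFT
delta
=======
juliet
>>>>>>> RIGHT
<<<<<<< LEFT
golf
=======
alpha
>>>>>>> RIGHT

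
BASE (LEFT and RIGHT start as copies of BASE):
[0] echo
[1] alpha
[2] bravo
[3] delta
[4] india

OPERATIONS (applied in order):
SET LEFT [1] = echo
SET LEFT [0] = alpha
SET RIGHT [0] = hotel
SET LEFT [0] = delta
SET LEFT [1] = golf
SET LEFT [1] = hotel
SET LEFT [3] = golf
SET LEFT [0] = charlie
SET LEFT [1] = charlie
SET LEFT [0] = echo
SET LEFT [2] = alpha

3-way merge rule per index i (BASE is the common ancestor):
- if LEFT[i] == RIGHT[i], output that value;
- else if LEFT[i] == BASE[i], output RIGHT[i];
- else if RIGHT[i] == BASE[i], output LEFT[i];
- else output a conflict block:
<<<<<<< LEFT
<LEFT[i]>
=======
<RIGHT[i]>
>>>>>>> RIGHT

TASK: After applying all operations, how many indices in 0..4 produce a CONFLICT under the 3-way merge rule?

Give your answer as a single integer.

Answer: 0

Derivation:
Final LEFT:  [echo, charlie, alpha, golf, india]
Final RIGHT: [hotel, alpha, bravo, delta, india]
i=0: L=echo=BASE, R=hotel -> take RIGHT -> hotel
i=1: L=charlie, R=alpha=BASE -> take LEFT -> charlie
i=2: L=alpha, R=bravo=BASE -> take LEFT -> alpha
i=3: L=golf, R=delta=BASE -> take LEFT -> golf
i=4: L=india R=india -> agree -> india
Conflict count: 0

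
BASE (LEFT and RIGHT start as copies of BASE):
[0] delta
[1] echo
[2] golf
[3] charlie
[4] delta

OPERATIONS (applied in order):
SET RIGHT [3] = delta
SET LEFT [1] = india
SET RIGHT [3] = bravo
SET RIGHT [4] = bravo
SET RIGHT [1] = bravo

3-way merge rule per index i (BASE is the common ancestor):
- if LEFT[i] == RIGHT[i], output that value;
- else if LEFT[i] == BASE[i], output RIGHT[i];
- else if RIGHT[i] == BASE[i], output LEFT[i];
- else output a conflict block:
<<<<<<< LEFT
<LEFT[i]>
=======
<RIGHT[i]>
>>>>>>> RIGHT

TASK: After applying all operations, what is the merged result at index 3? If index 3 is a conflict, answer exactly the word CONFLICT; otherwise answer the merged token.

Final LEFT:  [delta, india, golf, charlie, delta]
Final RIGHT: [delta, bravo, golf, bravo, bravo]
i=0: L=delta R=delta -> agree -> delta
i=1: BASE=echo L=india R=bravo all differ -> CONFLICT
i=2: L=golf R=golf -> agree -> golf
i=3: L=charlie=BASE, R=bravo -> take RIGHT -> bravo
i=4: L=delta=BASE, R=bravo -> take RIGHT -> bravo
Index 3 -> bravo

Answer: bravo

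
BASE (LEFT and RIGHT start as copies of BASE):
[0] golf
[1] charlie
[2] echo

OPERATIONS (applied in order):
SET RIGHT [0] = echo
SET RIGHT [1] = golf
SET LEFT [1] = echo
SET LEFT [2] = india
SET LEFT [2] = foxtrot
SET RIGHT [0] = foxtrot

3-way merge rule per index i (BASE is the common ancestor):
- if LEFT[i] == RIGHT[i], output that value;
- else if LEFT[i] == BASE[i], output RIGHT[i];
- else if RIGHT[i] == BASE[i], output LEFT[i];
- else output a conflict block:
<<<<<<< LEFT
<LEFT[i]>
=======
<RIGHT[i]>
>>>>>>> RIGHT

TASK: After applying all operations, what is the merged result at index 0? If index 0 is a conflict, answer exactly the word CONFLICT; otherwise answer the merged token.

Answer: foxtrot

Derivation:
Final LEFT:  [golf, echo, foxtrot]
Final RIGHT: [foxtrot, golf, echo]
i=0: L=golf=BASE, R=foxtrot -> take RIGHT -> foxtrot
i=1: BASE=charlie L=echo R=golf all differ -> CONFLICT
i=2: L=foxtrot, R=echo=BASE -> take LEFT -> foxtrot
Index 0 -> foxtrot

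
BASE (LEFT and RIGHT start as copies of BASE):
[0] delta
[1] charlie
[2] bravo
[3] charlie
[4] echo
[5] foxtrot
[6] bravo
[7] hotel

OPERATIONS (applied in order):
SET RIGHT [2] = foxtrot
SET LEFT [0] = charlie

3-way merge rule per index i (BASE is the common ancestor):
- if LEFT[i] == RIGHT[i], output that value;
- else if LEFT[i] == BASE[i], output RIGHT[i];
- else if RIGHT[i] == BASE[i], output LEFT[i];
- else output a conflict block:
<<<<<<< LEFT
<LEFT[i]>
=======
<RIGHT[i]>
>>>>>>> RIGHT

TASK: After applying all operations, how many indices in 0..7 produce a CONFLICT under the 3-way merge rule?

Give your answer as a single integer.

Final LEFT:  [charlie, charlie, bravo, charlie, echo, foxtrot, bravo, hotel]
Final RIGHT: [delta, charlie, foxtrot, charlie, echo, foxtrot, bravo, hotel]
i=0: L=charlie, R=delta=BASE -> take LEFT -> charlie
i=1: L=charlie R=charlie -> agree -> charlie
i=2: L=bravo=BASE, R=foxtrot -> take RIGHT -> foxtrot
i=3: L=charlie R=charlie -> agree -> charlie
i=4: L=echo R=echo -> agree -> echo
i=5: L=foxtrot R=foxtrot -> agree -> foxtrot
i=6: L=bravo R=bravo -> agree -> bravo
i=7: L=hotel R=hotel -> agree -> hotel
Conflict count: 0

Answer: 0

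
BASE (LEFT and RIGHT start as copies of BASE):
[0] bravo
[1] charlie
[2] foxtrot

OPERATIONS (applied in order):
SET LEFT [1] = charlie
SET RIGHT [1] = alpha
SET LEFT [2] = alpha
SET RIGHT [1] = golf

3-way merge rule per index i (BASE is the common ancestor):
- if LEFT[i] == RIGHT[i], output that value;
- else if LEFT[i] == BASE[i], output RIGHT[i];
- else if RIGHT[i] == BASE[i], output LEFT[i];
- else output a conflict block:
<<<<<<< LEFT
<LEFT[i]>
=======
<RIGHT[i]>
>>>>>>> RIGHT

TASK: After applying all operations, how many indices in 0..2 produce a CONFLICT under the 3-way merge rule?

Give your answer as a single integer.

Final LEFT:  [bravo, charlie, alpha]
Final RIGHT: [bravo, golf, foxtrot]
i=0: L=bravo R=bravo -> agree -> bravo
i=1: L=charlie=BASE, R=golf -> take RIGHT -> golf
i=2: L=alpha, R=foxtrot=BASE -> take LEFT -> alpha
Conflict count: 0

Answer: 0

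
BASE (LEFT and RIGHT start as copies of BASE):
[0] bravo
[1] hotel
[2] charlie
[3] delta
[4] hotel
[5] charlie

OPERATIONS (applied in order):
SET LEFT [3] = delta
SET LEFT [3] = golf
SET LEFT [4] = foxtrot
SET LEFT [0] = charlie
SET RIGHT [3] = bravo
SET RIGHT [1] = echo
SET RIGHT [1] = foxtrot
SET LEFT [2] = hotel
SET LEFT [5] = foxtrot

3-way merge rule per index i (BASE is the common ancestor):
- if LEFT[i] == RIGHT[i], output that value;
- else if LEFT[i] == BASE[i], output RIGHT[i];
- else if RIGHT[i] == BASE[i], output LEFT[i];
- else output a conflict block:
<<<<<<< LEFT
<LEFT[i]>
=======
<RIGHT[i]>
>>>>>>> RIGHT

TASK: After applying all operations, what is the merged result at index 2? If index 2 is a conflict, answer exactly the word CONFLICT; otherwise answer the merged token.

Answer: hotel

Derivation:
Final LEFT:  [charlie, hotel, hotel, golf, foxtrot, foxtrot]
Final RIGHT: [bravo, foxtrot, charlie, bravo, hotel, charlie]
i=0: L=charlie, R=bravo=BASE -> take LEFT -> charlie
i=1: L=hotel=BASE, R=foxtrot -> take RIGHT -> foxtrot
i=2: L=hotel, R=charlie=BASE -> take LEFT -> hotel
i=3: BASE=delta L=golf R=bravo all differ -> CONFLICT
i=4: L=foxtrot, R=hotel=BASE -> take LEFT -> foxtrot
i=5: L=foxtrot, R=charlie=BASE -> take LEFT -> foxtrot
Index 2 -> hotel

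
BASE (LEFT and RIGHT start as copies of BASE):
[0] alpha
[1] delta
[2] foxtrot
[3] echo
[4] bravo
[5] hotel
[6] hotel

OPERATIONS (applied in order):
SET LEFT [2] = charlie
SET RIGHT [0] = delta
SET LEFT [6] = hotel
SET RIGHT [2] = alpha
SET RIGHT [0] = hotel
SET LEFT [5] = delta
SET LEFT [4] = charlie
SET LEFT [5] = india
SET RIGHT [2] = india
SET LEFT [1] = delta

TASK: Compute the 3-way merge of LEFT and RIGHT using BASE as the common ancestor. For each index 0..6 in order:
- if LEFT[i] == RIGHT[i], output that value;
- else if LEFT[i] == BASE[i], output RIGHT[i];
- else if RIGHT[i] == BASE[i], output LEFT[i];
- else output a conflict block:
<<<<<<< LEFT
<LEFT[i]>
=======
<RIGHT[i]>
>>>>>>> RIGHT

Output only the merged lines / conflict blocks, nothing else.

Final LEFT:  [alpha, delta, charlie, echo, charlie, india, hotel]
Final RIGHT: [hotel, delta, india, echo, bravo, hotel, hotel]
i=0: L=alpha=BASE, R=hotel -> take RIGHT -> hotel
i=1: L=delta R=delta -> agree -> delta
i=2: BASE=foxtrot L=charlie R=india all differ -> CONFLICT
i=3: L=echo R=echo -> agree -> echo
i=4: L=charlie, R=bravo=BASE -> take LEFT -> charlie
i=5: L=india, R=hotel=BASE -> take LEFT -> india
i=6: L=hotel R=hotel -> agree -> hotel

Answer: hotel
delta
<<<<<<< LEFT
charlie
=======
india
>>>>>>> RIGHT
echo
charlie
india
hotel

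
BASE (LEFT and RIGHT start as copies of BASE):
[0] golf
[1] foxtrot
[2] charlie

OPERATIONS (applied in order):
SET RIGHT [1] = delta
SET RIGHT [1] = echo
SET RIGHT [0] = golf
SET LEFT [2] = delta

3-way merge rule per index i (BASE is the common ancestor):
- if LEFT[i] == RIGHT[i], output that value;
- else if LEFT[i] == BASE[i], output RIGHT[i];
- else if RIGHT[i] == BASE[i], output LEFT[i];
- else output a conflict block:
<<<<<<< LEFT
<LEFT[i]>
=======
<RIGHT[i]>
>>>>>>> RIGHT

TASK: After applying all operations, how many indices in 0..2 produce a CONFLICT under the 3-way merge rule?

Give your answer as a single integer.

Final LEFT:  [golf, foxtrot, delta]
Final RIGHT: [golf, echo, charlie]
i=0: L=golf R=golf -> agree -> golf
i=1: L=foxtrot=BASE, R=echo -> take RIGHT -> echo
i=2: L=delta, R=charlie=BASE -> take LEFT -> delta
Conflict count: 0

Answer: 0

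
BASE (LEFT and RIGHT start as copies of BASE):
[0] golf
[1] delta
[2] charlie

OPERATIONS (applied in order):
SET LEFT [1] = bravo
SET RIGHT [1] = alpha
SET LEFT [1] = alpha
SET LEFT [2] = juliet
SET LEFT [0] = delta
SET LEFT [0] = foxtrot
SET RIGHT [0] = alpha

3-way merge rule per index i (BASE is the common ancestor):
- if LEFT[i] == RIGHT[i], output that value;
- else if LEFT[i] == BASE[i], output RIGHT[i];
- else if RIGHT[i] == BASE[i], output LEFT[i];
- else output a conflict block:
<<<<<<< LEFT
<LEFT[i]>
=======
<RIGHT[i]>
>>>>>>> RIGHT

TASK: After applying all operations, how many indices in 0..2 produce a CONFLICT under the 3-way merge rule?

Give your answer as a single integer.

Answer: 1

Derivation:
Final LEFT:  [foxtrot, alpha, juliet]
Final RIGHT: [alpha, alpha, charlie]
i=0: BASE=golf L=foxtrot R=alpha all differ -> CONFLICT
i=1: L=alpha R=alpha -> agree -> alpha
i=2: L=juliet, R=charlie=BASE -> take LEFT -> juliet
Conflict count: 1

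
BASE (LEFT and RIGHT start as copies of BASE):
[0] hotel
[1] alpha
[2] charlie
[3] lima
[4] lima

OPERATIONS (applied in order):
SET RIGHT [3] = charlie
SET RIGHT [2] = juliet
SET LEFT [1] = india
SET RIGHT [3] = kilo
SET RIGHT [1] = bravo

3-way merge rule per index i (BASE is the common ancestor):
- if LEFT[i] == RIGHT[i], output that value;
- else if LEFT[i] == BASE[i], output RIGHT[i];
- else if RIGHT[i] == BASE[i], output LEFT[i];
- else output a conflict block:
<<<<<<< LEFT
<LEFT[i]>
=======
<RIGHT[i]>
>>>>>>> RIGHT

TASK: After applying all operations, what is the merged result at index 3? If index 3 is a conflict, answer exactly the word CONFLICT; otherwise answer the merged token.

Final LEFT:  [hotel, india, charlie, lima, lima]
Final RIGHT: [hotel, bravo, juliet, kilo, lima]
i=0: L=hotel R=hotel -> agree -> hotel
i=1: BASE=alpha L=india R=bravo all differ -> CONFLICT
i=2: L=charlie=BASE, R=juliet -> take RIGHT -> juliet
i=3: L=lima=BASE, R=kilo -> take RIGHT -> kilo
i=4: L=lima R=lima -> agree -> lima
Index 3 -> kilo

Answer: kilo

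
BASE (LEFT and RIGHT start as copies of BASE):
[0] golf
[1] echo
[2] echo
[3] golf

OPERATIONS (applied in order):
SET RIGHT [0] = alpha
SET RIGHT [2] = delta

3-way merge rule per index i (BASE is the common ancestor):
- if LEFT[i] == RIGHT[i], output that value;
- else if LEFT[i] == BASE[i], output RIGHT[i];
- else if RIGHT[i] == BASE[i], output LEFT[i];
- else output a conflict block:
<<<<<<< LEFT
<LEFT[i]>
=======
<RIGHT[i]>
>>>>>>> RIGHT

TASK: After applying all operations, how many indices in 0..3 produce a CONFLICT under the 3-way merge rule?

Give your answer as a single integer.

Final LEFT:  [golf, echo, echo, golf]
Final RIGHT: [alpha, echo, delta, golf]
i=0: L=golf=BASE, R=alpha -> take RIGHT -> alpha
i=1: L=echo R=echo -> agree -> echo
i=2: L=echo=BASE, R=delta -> take RIGHT -> delta
i=3: L=golf R=golf -> agree -> golf
Conflict count: 0

Answer: 0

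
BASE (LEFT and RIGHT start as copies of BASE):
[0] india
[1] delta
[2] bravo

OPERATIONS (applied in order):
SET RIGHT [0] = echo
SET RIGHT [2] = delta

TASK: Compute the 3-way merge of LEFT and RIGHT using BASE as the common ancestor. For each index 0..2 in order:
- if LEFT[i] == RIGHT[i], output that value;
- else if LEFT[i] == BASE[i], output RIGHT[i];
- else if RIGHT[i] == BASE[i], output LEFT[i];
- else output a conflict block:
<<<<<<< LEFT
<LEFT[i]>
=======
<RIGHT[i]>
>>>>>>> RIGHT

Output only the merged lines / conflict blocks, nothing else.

Final LEFT:  [india, delta, bravo]
Final RIGHT: [echo, delta, delta]
i=0: L=india=BASE, R=echo -> take RIGHT -> echo
i=1: L=delta R=delta -> agree -> delta
i=2: L=bravo=BASE, R=delta -> take RIGHT -> delta

Answer: echo
delta
delta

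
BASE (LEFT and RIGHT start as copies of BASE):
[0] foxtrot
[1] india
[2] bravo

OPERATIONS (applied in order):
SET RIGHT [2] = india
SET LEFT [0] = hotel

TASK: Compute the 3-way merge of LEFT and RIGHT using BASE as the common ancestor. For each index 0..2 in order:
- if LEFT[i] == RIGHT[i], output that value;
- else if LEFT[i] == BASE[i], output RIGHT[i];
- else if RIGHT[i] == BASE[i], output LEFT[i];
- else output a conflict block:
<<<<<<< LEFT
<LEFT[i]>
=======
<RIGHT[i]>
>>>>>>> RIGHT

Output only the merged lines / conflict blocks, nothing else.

Answer: hotel
india
india

Derivation:
Final LEFT:  [hotel, india, bravo]
Final RIGHT: [foxtrot, india, india]
i=0: L=hotel, R=foxtrot=BASE -> take LEFT -> hotel
i=1: L=india R=india -> agree -> india
i=2: L=bravo=BASE, R=india -> take RIGHT -> india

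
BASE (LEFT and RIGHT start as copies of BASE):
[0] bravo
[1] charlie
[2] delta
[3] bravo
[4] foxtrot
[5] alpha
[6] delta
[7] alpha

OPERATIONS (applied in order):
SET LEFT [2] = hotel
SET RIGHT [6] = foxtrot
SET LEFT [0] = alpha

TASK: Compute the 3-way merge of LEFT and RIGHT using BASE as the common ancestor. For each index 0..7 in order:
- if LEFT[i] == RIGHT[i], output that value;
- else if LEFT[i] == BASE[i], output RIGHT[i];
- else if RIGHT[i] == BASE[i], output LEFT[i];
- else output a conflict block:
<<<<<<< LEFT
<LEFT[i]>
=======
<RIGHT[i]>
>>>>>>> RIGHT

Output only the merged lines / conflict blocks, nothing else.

Final LEFT:  [alpha, charlie, hotel, bravo, foxtrot, alpha, delta, alpha]
Final RIGHT: [bravo, charlie, delta, bravo, foxtrot, alpha, foxtrot, alpha]
i=0: L=alpha, R=bravo=BASE -> take LEFT -> alpha
i=1: L=charlie R=charlie -> agree -> charlie
i=2: L=hotel, R=delta=BASE -> take LEFT -> hotel
i=3: L=bravo R=bravo -> agree -> bravo
i=4: L=foxtrot R=foxtrot -> agree -> foxtrot
i=5: L=alpha R=alpha -> agree -> alpha
i=6: L=delta=BASE, R=foxtrot -> take RIGHT -> foxtrot
i=7: L=alpha R=alpha -> agree -> alpha

Answer: alpha
charlie
hotel
bravo
foxtrot
alpha
foxtrot
alpha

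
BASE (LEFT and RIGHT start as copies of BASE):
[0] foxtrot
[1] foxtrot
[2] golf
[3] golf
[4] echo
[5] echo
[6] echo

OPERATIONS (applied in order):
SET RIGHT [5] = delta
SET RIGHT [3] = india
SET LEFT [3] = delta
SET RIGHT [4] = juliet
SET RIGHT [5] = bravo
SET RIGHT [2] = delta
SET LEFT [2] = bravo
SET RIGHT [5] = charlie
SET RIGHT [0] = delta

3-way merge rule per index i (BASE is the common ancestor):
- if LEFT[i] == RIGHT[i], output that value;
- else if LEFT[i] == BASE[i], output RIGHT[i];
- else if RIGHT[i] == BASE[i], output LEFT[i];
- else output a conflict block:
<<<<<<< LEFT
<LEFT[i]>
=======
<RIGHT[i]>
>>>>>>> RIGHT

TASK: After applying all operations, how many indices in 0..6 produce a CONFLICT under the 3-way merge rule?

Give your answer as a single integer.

Answer: 2

Derivation:
Final LEFT:  [foxtrot, foxtrot, bravo, delta, echo, echo, echo]
Final RIGHT: [delta, foxtrot, delta, india, juliet, charlie, echo]
i=0: L=foxtrot=BASE, R=delta -> take RIGHT -> delta
i=1: L=foxtrot R=foxtrot -> agree -> foxtrot
i=2: BASE=golf L=bravo R=delta all differ -> CONFLICT
i=3: BASE=golf L=delta R=india all differ -> CONFLICT
i=4: L=echo=BASE, R=juliet -> take RIGHT -> juliet
i=5: L=echo=BASE, R=charlie -> take RIGHT -> charlie
i=6: L=echo R=echo -> agree -> echo
Conflict count: 2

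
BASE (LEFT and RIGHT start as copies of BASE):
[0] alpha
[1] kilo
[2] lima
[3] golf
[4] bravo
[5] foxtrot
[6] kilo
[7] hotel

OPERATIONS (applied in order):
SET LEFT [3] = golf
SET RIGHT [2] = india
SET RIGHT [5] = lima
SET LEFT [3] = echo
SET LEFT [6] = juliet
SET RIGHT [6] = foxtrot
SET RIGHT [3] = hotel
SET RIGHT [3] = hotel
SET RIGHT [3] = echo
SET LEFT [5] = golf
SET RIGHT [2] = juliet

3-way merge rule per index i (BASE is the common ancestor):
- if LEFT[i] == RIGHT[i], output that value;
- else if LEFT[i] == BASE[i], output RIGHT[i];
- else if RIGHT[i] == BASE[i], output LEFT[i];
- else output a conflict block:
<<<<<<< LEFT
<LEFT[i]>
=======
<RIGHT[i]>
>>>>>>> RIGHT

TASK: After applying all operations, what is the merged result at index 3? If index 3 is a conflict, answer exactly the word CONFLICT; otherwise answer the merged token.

Final LEFT:  [alpha, kilo, lima, echo, bravo, golf, juliet, hotel]
Final RIGHT: [alpha, kilo, juliet, echo, bravo, lima, foxtrot, hotel]
i=0: L=alpha R=alpha -> agree -> alpha
i=1: L=kilo R=kilo -> agree -> kilo
i=2: L=lima=BASE, R=juliet -> take RIGHT -> juliet
i=3: L=echo R=echo -> agree -> echo
i=4: L=bravo R=bravo -> agree -> bravo
i=5: BASE=foxtrot L=golf R=lima all differ -> CONFLICT
i=6: BASE=kilo L=juliet R=foxtrot all differ -> CONFLICT
i=7: L=hotel R=hotel -> agree -> hotel
Index 3 -> echo

Answer: echo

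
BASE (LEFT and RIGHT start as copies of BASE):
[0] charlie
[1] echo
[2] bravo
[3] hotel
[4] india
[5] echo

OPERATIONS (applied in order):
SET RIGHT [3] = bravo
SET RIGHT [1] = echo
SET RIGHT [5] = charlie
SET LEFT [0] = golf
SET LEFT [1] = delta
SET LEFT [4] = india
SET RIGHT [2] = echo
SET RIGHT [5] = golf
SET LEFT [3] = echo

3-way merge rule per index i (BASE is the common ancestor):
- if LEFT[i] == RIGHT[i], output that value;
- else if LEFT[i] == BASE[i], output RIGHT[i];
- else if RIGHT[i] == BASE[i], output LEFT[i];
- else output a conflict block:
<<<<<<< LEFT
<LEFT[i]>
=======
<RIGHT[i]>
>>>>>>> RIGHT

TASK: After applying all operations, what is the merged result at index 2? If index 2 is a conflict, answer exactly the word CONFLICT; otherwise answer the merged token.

Answer: echo

Derivation:
Final LEFT:  [golf, delta, bravo, echo, india, echo]
Final RIGHT: [charlie, echo, echo, bravo, india, golf]
i=0: L=golf, R=charlie=BASE -> take LEFT -> golf
i=1: L=delta, R=echo=BASE -> take LEFT -> delta
i=2: L=bravo=BASE, R=echo -> take RIGHT -> echo
i=3: BASE=hotel L=echo R=bravo all differ -> CONFLICT
i=4: L=india R=india -> agree -> india
i=5: L=echo=BASE, R=golf -> take RIGHT -> golf
Index 2 -> echo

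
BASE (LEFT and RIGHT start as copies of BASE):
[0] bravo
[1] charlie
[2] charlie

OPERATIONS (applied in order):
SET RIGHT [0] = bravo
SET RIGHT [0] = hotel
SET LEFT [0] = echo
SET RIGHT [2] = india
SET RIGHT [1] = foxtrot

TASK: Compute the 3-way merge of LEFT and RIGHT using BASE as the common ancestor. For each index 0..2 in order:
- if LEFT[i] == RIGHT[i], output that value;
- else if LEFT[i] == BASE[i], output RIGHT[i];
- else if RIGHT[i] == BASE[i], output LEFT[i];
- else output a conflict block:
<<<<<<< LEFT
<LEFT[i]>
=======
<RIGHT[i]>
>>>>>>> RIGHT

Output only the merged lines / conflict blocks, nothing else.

Answer: <<<<<<< LEFT
echo
=======
hotel
>>>>>>> RIGHT
foxtrot
india

Derivation:
Final LEFT:  [echo, charlie, charlie]
Final RIGHT: [hotel, foxtrot, india]
i=0: BASE=bravo L=echo R=hotel all differ -> CONFLICT
i=1: L=charlie=BASE, R=foxtrot -> take RIGHT -> foxtrot
i=2: L=charlie=BASE, R=india -> take RIGHT -> india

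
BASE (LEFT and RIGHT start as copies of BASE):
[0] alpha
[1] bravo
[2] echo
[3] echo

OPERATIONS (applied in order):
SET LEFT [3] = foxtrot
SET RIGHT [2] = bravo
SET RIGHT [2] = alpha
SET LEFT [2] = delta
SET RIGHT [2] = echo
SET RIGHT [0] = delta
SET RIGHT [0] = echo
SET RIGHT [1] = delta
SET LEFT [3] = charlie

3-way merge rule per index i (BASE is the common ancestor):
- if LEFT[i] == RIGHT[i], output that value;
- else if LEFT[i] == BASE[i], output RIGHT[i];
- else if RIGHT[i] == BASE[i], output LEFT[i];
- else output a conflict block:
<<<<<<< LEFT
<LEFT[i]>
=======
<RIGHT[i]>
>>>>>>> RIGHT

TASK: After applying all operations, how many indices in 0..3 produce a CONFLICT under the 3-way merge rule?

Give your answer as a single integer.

Final LEFT:  [alpha, bravo, delta, charlie]
Final RIGHT: [echo, delta, echo, echo]
i=0: L=alpha=BASE, R=echo -> take RIGHT -> echo
i=1: L=bravo=BASE, R=delta -> take RIGHT -> delta
i=2: L=delta, R=echo=BASE -> take LEFT -> delta
i=3: L=charlie, R=echo=BASE -> take LEFT -> charlie
Conflict count: 0

Answer: 0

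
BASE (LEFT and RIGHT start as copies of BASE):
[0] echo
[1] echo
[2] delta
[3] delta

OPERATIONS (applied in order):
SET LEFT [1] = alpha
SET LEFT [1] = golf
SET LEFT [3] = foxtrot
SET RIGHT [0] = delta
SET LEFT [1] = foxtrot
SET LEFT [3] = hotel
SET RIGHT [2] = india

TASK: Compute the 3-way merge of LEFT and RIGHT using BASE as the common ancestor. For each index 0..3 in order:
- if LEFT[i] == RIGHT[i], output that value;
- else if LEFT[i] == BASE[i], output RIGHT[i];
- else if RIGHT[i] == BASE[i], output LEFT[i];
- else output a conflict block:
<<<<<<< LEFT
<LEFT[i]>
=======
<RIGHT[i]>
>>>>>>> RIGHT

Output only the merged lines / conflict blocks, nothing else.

Final LEFT:  [echo, foxtrot, delta, hotel]
Final RIGHT: [delta, echo, india, delta]
i=0: L=echo=BASE, R=delta -> take RIGHT -> delta
i=1: L=foxtrot, R=echo=BASE -> take LEFT -> foxtrot
i=2: L=delta=BASE, R=india -> take RIGHT -> india
i=3: L=hotel, R=delta=BASE -> take LEFT -> hotel

Answer: delta
foxtrot
india
hotel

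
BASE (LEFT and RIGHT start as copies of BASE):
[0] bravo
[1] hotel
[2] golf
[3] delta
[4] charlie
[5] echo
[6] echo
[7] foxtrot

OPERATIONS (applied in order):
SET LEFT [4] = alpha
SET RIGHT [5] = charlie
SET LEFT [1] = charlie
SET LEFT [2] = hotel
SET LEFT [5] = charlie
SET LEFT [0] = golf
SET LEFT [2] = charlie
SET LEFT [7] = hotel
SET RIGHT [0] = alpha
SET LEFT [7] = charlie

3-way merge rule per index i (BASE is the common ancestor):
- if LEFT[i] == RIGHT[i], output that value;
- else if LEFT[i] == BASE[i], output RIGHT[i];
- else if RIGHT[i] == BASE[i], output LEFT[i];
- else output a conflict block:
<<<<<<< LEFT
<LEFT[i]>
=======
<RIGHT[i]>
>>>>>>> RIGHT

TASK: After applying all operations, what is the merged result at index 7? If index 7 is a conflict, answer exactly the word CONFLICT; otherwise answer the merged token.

Final LEFT:  [golf, charlie, charlie, delta, alpha, charlie, echo, charlie]
Final RIGHT: [alpha, hotel, golf, delta, charlie, charlie, echo, foxtrot]
i=0: BASE=bravo L=golf R=alpha all differ -> CONFLICT
i=1: L=charlie, R=hotel=BASE -> take LEFT -> charlie
i=2: L=charlie, R=golf=BASE -> take LEFT -> charlie
i=3: L=delta R=delta -> agree -> delta
i=4: L=alpha, R=charlie=BASE -> take LEFT -> alpha
i=5: L=charlie R=charlie -> agree -> charlie
i=6: L=echo R=echo -> agree -> echo
i=7: L=charlie, R=foxtrot=BASE -> take LEFT -> charlie
Index 7 -> charlie

Answer: charlie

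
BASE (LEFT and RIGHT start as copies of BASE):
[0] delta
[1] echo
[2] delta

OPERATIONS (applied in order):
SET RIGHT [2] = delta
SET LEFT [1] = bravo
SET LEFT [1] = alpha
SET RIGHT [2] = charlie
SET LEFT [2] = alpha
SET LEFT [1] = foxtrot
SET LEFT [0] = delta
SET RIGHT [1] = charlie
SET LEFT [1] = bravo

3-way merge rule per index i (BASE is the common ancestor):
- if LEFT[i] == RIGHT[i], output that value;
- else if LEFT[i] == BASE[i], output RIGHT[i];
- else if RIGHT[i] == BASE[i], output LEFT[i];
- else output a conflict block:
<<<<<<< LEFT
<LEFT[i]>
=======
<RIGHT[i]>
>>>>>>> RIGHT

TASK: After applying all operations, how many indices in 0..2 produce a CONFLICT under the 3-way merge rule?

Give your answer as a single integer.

Final LEFT:  [delta, bravo, alpha]
Final RIGHT: [delta, charlie, charlie]
i=0: L=delta R=delta -> agree -> delta
i=1: BASE=echo L=bravo R=charlie all differ -> CONFLICT
i=2: BASE=delta L=alpha R=charlie all differ -> CONFLICT
Conflict count: 2

Answer: 2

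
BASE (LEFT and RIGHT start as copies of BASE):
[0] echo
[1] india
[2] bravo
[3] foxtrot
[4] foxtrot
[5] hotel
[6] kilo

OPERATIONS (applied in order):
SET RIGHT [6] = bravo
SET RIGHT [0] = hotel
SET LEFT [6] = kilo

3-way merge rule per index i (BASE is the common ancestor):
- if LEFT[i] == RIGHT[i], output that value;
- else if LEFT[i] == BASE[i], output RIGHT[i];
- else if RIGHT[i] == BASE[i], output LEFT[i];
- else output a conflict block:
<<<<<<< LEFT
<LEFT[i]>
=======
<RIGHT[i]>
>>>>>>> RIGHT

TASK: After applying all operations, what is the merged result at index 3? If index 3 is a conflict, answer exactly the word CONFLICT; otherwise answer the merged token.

Final LEFT:  [echo, india, bravo, foxtrot, foxtrot, hotel, kilo]
Final RIGHT: [hotel, india, bravo, foxtrot, foxtrot, hotel, bravo]
i=0: L=echo=BASE, R=hotel -> take RIGHT -> hotel
i=1: L=india R=india -> agree -> india
i=2: L=bravo R=bravo -> agree -> bravo
i=3: L=foxtrot R=foxtrot -> agree -> foxtrot
i=4: L=foxtrot R=foxtrot -> agree -> foxtrot
i=5: L=hotel R=hotel -> agree -> hotel
i=6: L=kilo=BASE, R=bravo -> take RIGHT -> bravo
Index 3 -> foxtrot

Answer: foxtrot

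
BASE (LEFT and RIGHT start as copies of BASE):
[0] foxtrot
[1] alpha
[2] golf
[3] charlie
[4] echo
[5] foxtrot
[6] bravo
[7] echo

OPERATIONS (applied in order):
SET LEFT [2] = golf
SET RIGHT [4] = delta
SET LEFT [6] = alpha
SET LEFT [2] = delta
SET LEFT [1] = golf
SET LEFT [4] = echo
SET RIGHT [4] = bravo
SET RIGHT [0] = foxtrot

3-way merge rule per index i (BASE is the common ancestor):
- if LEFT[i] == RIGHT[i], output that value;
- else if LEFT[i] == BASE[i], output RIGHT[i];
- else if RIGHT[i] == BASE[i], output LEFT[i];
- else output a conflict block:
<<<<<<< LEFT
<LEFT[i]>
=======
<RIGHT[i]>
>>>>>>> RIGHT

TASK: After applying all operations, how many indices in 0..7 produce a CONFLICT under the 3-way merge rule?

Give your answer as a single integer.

Final LEFT:  [foxtrot, golf, delta, charlie, echo, foxtrot, alpha, echo]
Final RIGHT: [foxtrot, alpha, golf, charlie, bravo, foxtrot, bravo, echo]
i=0: L=foxtrot R=foxtrot -> agree -> foxtrot
i=1: L=golf, R=alpha=BASE -> take LEFT -> golf
i=2: L=delta, R=golf=BASE -> take LEFT -> delta
i=3: L=charlie R=charlie -> agree -> charlie
i=4: L=echo=BASE, R=bravo -> take RIGHT -> bravo
i=5: L=foxtrot R=foxtrot -> agree -> foxtrot
i=6: L=alpha, R=bravo=BASE -> take LEFT -> alpha
i=7: L=echo R=echo -> agree -> echo
Conflict count: 0

Answer: 0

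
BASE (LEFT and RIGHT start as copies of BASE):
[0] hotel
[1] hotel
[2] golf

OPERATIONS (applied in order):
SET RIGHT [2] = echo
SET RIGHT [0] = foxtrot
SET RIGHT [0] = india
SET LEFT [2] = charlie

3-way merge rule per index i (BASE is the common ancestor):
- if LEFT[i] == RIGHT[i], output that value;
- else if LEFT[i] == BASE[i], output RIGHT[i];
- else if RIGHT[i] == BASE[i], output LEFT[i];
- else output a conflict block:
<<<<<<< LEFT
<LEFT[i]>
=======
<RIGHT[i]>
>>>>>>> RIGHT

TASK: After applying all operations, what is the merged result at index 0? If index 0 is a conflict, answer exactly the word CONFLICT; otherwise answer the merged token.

Answer: india

Derivation:
Final LEFT:  [hotel, hotel, charlie]
Final RIGHT: [india, hotel, echo]
i=0: L=hotel=BASE, R=india -> take RIGHT -> india
i=1: L=hotel R=hotel -> agree -> hotel
i=2: BASE=golf L=charlie R=echo all differ -> CONFLICT
Index 0 -> india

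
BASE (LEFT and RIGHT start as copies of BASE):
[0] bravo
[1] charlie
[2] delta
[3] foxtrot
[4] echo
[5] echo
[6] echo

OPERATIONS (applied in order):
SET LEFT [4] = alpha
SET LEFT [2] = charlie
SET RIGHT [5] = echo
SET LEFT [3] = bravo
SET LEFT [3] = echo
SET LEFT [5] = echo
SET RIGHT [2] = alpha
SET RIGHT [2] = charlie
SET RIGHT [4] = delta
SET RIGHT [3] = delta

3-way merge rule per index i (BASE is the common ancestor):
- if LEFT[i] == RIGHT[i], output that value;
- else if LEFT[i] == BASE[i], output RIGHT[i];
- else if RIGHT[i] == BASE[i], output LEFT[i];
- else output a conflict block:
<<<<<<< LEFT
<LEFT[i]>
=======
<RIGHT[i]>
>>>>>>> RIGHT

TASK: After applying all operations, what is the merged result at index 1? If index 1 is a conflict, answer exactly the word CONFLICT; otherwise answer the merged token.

Answer: charlie

Derivation:
Final LEFT:  [bravo, charlie, charlie, echo, alpha, echo, echo]
Final RIGHT: [bravo, charlie, charlie, delta, delta, echo, echo]
i=0: L=bravo R=bravo -> agree -> bravo
i=1: L=charlie R=charlie -> agree -> charlie
i=2: L=charlie R=charlie -> agree -> charlie
i=3: BASE=foxtrot L=echo R=delta all differ -> CONFLICT
i=4: BASE=echo L=alpha R=delta all differ -> CONFLICT
i=5: L=echo R=echo -> agree -> echo
i=6: L=echo R=echo -> agree -> echo
Index 1 -> charlie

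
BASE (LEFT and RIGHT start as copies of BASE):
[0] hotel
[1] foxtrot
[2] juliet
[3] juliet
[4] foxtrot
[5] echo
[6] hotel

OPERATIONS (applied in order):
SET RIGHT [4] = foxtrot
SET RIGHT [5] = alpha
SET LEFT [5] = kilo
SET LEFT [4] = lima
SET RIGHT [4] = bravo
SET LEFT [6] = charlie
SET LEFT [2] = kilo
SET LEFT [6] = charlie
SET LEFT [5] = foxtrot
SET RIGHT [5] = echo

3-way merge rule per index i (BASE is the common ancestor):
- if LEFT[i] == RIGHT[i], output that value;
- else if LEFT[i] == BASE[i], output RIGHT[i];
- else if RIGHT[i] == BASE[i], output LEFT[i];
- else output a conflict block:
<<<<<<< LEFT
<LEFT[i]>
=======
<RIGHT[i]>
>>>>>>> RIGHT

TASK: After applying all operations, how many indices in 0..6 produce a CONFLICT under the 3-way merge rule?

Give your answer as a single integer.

Final LEFT:  [hotel, foxtrot, kilo, juliet, lima, foxtrot, charlie]
Final RIGHT: [hotel, foxtrot, juliet, juliet, bravo, echo, hotel]
i=0: L=hotel R=hotel -> agree -> hotel
i=1: L=foxtrot R=foxtrot -> agree -> foxtrot
i=2: L=kilo, R=juliet=BASE -> take LEFT -> kilo
i=3: L=juliet R=juliet -> agree -> juliet
i=4: BASE=foxtrot L=lima R=bravo all differ -> CONFLICT
i=5: L=foxtrot, R=echo=BASE -> take LEFT -> foxtrot
i=6: L=charlie, R=hotel=BASE -> take LEFT -> charlie
Conflict count: 1

Answer: 1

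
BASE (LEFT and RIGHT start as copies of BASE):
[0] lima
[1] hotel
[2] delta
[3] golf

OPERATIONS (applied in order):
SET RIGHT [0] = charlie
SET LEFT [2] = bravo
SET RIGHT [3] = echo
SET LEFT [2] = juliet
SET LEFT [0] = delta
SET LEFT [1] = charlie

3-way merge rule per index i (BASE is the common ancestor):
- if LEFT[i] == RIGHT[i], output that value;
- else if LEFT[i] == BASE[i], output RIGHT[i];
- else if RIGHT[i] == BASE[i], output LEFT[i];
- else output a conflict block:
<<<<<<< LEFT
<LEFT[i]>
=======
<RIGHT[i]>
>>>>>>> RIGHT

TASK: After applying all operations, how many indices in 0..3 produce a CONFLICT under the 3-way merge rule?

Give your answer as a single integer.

Answer: 1

Derivation:
Final LEFT:  [delta, charlie, juliet, golf]
Final RIGHT: [charlie, hotel, delta, echo]
i=0: BASE=lima L=delta R=charlie all differ -> CONFLICT
i=1: L=charlie, R=hotel=BASE -> take LEFT -> charlie
i=2: L=juliet, R=delta=BASE -> take LEFT -> juliet
i=3: L=golf=BASE, R=echo -> take RIGHT -> echo
Conflict count: 1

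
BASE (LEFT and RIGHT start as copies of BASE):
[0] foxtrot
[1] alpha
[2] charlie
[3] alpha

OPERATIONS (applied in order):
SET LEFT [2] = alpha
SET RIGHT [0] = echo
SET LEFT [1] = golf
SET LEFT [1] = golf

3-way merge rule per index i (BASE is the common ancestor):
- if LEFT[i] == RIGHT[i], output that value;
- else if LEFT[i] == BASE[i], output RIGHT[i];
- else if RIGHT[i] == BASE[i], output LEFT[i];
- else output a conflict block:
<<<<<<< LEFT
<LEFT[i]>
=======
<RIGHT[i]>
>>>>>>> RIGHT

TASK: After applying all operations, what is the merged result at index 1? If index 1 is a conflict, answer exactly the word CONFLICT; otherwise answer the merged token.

Final LEFT:  [foxtrot, golf, alpha, alpha]
Final RIGHT: [echo, alpha, charlie, alpha]
i=0: L=foxtrot=BASE, R=echo -> take RIGHT -> echo
i=1: L=golf, R=alpha=BASE -> take LEFT -> golf
i=2: L=alpha, R=charlie=BASE -> take LEFT -> alpha
i=3: L=alpha R=alpha -> agree -> alpha
Index 1 -> golf

Answer: golf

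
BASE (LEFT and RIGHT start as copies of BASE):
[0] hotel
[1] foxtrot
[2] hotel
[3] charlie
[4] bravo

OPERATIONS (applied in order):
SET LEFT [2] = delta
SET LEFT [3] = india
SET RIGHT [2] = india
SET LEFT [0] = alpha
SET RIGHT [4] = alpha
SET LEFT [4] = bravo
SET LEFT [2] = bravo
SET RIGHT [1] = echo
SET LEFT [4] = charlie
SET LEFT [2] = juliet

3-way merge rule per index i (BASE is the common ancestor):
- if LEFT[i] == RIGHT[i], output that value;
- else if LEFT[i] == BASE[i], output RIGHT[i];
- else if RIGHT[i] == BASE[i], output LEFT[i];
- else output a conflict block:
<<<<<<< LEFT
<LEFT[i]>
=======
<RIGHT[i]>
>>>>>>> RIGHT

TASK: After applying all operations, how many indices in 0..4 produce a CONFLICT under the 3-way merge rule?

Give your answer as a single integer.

Answer: 2

Derivation:
Final LEFT:  [alpha, foxtrot, juliet, india, charlie]
Final RIGHT: [hotel, echo, india, charlie, alpha]
i=0: L=alpha, R=hotel=BASE -> take LEFT -> alpha
i=1: L=foxtrot=BASE, R=echo -> take RIGHT -> echo
i=2: BASE=hotel L=juliet R=india all differ -> CONFLICT
i=3: L=india, R=charlie=BASE -> take LEFT -> india
i=4: BASE=bravo L=charlie R=alpha all differ -> CONFLICT
Conflict count: 2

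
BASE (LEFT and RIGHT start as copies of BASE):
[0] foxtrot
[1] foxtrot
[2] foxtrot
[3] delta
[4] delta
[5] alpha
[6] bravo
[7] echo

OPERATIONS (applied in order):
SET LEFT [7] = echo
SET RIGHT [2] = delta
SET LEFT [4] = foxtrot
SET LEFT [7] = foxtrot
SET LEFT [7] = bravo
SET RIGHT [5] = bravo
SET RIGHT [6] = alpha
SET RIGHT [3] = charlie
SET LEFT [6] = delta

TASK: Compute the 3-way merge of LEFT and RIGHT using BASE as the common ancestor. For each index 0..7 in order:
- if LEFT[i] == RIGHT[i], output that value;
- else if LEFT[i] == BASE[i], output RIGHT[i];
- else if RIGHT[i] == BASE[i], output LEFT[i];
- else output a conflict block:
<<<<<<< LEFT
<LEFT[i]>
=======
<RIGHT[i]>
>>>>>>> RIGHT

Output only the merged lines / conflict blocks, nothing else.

Final LEFT:  [foxtrot, foxtrot, foxtrot, delta, foxtrot, alpha, delta, bravo]
Final RIGHT: [foxtrot, foxtrot, delta, charlie, delta, bravo, alpha, echo]
i=0: L=foxtrot R=foxtrot -> agree -> foxtrot
i=1: L=foxtrot R=foxtrot -> agree -> foxtrot
i=2: L=foxtrot=BASE, R=delta -> take RIGHT -> delta
i=3: L=delta=BASE, R=charlie -> take RIGHT -> charlie
i=4: L=foxtrot, R=delta=BASE -> take LEFT -> foxtrot
i=5: L=alpha=BASE, R=bravo -> take RIGHT -> bravo
i=6: BASE=bravo L=delta R=alpha all differ -> CONFLICT
i=7: L=bravo, R=echo=BASE -> take LEFT -> bravo

Answer: foxtrot
foxtrot
delta
charlie
foxtrot
bravo
<<<<<<< LEFT
delta
=======
alpha
>>>>>>> RIGHT
bravo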